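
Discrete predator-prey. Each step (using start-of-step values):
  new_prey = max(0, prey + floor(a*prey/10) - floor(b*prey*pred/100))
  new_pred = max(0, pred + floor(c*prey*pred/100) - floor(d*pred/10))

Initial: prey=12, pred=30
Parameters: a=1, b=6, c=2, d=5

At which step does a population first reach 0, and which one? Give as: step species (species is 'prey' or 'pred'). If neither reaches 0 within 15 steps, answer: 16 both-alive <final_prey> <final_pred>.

Step 1: prey: 12+1-21=0; pred: 30+7-15=22
First extinction: prey at step 1

Answer: 1 prey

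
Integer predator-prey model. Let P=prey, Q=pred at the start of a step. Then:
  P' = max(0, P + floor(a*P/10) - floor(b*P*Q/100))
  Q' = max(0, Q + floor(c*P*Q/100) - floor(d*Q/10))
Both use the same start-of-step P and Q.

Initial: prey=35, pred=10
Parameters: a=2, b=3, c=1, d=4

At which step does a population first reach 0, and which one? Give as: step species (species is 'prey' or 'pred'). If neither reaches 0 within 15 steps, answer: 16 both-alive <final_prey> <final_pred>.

Answer: 16 both-alive 53 4

Derivation:
Step 1: prey: 35+7-10=32; pred: 10+3-4=9
Step 2: prey: 32+6-8=30; pred: 9+2-3=8
Step 3: prey: 30+6-7=29; pred: 8+2-3=7
Step 4: prey: 29+5-6=28; pred: 7+2-2=7
Step 5: prey: 28+5-5=28; pred: 7+1-2=6
Step 6: prey: 28+5-5=28; pred: 6+1-2=5
Step 7: prey: 28+5-4=29; pred: 5+1-2=4
Step 8: prey: 29+5-3=31; pred: 4+1-1=4
Step 9: prey: 31+6-3=34; pred: 4+1-1=4
Step 10: prey: 34+6-4=36; pred: 4+1-1=4
Step 11: prey: 36+7-4=39; pred: 4+1-1=4
Step 12: prey: 39+7-4=42; pred: 4+1-1=4
Step 13: prey: 42+8-5=45; pred: 4+1-1=4
Step 14: prey: 45+9-5=49; pred: 4+1-1=4
Step 15: prey: 49+9-5=53; pred: 4+1-1=4
No extinction within 15 steps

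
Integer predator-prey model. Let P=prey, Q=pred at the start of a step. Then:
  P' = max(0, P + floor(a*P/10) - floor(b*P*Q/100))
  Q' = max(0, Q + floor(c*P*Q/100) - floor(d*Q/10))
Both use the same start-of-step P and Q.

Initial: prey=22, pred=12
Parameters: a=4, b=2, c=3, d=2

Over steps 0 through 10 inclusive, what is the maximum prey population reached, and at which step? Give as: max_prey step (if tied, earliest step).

Step 1: prey: 22+8-5=25; pred: 12+7-2=17
Step 2: prey: 25+10-8=27; pred: 17+12-3=26
Step 3: prey: 27+10-14=23; pred: 26+21-5=42
Step 4: prey: 23+9-19=13; pred: 42+28-8=62
Step 5: prey: 13+5-16=2; pred: 62+24-12=74
Step 6: prey: 2+0-2=0; pred: 74+4-14=64
Step 7: prey: 0+0-0=0; pred: 64+0-12=52
Step 8: prey: 0+0-0=0; pred: 52+0-10=42
Step 9: prey: 0+0-0=0; pred: 42+0-8=34
Step 10: prey: 0+0-0=0; pred: 34+0-6=28
Max prey = 27 at step 2

Answer: 27 2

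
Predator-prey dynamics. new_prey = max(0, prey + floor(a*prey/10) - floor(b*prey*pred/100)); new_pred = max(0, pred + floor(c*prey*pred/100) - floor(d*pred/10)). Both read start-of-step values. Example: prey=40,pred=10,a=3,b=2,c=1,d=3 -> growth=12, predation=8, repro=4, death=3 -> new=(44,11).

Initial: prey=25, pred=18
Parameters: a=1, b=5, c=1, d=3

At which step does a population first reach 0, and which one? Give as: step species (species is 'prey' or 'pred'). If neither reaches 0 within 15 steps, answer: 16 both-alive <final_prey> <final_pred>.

Answer: 16 both-alive 1 3

Derivation:
Step 1: prey: 25+2-22=5; pred: 18+4-5=17
Step 2: prey: 5+0-4=1; pred: 17+0-5=12
Step 3: prey: 1+0-0=1; pred: 12+0-3=9
Step 4: prey: 1+0-0=1; pred: 9+0-2=7
Step 5: prey: 1+0-0=1; pred: 7+0-2=5
Step 6: prey: 1+0-0=1; pred: 5+0-1=4
Step 7: prey: 1+0-0=1; pred: 4+0-1=3
Step 8: prey: 1+0-0=1; pred: 3+0-0=3
Steps 9-15: state stable at prey=1, pred=3 (no change)
No extinction within 15 steps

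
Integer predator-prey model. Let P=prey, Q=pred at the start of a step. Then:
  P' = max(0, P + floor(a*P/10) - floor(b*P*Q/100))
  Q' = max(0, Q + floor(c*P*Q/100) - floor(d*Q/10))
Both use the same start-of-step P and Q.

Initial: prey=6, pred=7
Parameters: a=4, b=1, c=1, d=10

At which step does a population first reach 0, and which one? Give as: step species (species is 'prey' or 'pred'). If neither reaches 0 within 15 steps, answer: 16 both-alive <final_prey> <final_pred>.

Step 1: prey: 6+2-0=8; pred: 7+0-7=0
First extinction: pred at step 1

Answer: 1 pred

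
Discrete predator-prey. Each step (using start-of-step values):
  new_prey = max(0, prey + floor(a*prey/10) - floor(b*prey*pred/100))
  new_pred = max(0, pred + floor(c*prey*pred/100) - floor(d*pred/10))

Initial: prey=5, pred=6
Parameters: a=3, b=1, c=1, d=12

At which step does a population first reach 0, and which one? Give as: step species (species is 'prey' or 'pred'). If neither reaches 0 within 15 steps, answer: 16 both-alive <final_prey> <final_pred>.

Answer: 1 pred

Derivation:
Step 1: prey: 5+1-0=6; pred: 6+0-7=0
First extinction: pred at step 1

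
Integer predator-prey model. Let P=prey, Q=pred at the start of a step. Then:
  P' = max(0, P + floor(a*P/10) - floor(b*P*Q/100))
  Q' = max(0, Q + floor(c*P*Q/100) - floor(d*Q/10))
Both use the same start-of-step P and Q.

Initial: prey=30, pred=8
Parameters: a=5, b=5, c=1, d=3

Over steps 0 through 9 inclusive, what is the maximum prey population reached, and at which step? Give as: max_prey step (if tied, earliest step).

Step 1: prey: 30+15-12=33; pred: 8+2-2=8
Step 2: prey: 33+16-13=36; pred: 8+2-2=8
Step 3: prey: 36+18-14=40; pred: 8+2-2=8
Step 4: prey: 40+20-16=44; pred: 8+3-2=9
Step 5: prey: 44+22-19=47; pred: 9+3-2=10
Step 6: prey: 47+23-23=47; pred: 10+4-3=11
Step 7: prey: 47+23-25=45; pred: 11+5-3=13
Step 8: prey: 45+22-29=38; pred: 13+5-3=15
Step 9: prey: 38+19-28=29; pred: 15+5-4=16
Max prey = 47 at step 5

Answer: 47 5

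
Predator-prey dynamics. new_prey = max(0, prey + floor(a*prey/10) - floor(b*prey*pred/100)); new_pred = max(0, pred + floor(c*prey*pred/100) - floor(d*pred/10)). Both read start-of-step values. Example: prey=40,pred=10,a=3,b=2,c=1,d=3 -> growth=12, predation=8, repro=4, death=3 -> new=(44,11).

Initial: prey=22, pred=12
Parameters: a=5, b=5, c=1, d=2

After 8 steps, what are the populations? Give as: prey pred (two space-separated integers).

Step 1: prey: 22+11-13=20; pred: 12+2-2=12
Step 2: prey: 20+10-12=18; pred: 12+2-2=12
Step 3: prey: 18+9-10=17; pred: 12+2-2=12
Step 4: prey: 17+8-10=15; pred: 12+2-2=12
Step 5: prey: 15+7-9=13; pred: 12+1-2=11
Step 6: prey: 13+6-7=12; pred: 11+1-2=10
Step 7: prey: 12+6-6=12; pred: 10+1-2=9
Step 8: prey: 12+6-5=13; pred: 9+1-1=9

Answer: 13 9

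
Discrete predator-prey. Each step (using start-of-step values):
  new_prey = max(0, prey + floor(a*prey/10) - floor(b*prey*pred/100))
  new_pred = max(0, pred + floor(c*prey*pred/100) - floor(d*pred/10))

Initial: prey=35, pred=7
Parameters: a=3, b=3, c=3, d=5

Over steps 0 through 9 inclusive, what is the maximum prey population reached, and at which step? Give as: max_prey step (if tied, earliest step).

Step 1: prey: 35+10-7=38; pred: 7+7-3=11
Step 2: prey: 38+11-12=37; pred: 11+12-5=18
Step 3: prey: 37+11-19=29; pred: 18+19-9=28
Step 4: prey: 29+8-24=13; pred: 28+24-14=38
Step 5: prey: 13+3-14=2; pred: 38+14-19=33
Step 6: prey: 2+0-1=1; pred: 33+1-16=18
Step 7: prey: 1+0-0=1; pred: 18+0-9=9
Step 8: prey: 1+0-0=1; pred: 9+0-4=5
Step 9: prey: 1+0-0=1; pred: 5+0-2=3
Max prey = 38 at step 1

Answer: 38 1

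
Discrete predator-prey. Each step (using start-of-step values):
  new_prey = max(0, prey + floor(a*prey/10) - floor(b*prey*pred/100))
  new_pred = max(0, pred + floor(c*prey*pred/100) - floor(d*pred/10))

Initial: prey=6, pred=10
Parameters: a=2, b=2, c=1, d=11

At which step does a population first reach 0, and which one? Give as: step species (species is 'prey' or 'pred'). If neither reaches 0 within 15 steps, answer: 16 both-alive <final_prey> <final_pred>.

Step 1: prey: 6+1-1=6; pred: 10+0-11=0
First extinction: pred at step 1

Answer: 1 pred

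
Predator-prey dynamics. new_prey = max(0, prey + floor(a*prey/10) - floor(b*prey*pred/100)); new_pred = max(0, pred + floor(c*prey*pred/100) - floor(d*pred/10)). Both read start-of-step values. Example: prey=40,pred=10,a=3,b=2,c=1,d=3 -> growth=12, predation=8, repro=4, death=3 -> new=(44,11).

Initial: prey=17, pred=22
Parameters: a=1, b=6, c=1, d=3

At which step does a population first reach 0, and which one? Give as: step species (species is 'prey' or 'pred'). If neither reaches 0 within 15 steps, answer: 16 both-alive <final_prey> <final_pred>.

Answer: 1 prey

Derivation:
Step 1: prey: 17+1-22=0; pred: 22+3-6=19
First extinction: prey at step 1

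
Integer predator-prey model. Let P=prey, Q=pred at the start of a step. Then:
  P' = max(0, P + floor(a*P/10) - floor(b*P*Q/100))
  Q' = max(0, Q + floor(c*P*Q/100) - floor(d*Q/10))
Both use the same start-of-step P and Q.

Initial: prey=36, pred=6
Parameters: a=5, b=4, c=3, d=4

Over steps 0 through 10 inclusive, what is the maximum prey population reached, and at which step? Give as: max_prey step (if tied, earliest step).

Step 1: prey: 36+18-8=46; pred: 6+6-2=10
Step 2: prey: 46+23-18=51; pred: 10+13-4=19
Step 3: prey: 51+25-38=38; pred: 19+29-7=41
Step 4: prey: 38+19-62=0; pred: 41+46-16=71
Step 5: prey: 0+0-0=0; pred: 71+0-28=43
Step 6: prey: 0+0-0=0; pred: 43+0-17=26
Step 7: prey: 0+0-0=0; pred: 26+0-10=16
Step 8: prey: 0+0-0=0; pred: 16+0-6=10
Step 9: prey: 0+0-0=0; pred: 10+0-4=6
Step 10: prey: 0+0-0=0; pred: 6+0-2=4
Max prey = 51 at step 2

Answer: 51 2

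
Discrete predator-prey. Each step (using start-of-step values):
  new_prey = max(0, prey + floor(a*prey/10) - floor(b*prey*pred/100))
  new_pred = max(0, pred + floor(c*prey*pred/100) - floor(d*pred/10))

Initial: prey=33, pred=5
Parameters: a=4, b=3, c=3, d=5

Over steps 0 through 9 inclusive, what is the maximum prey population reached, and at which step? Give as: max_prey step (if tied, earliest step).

Answer: 52 3

Derivation:
Step 1: prey: 33+13-4=42; pred: 5+4-2=7
Step 2: prey: 42+16-8=50; pred: 7+8-3=12
Step 3: prey: 50+20-18=52; pred: 12+18-6=24
Step 4: prey: 52+20-37=35; pred: 24+37-12=49
Step 5: prey: 35+14-51=0; pred: 49+51-24=76
Step 6: prey: 0+0-0=0; pred: 76+0-38=38
Step 7: prey: 0+0-0=0; pred: 38+0-19=19
Step 8: prey: 0+0-0=0; pred: 19+0-9=10
Step 9: prey: 0+0-0=0; pred: 10+0-5=5
Max prey = 52 at step 3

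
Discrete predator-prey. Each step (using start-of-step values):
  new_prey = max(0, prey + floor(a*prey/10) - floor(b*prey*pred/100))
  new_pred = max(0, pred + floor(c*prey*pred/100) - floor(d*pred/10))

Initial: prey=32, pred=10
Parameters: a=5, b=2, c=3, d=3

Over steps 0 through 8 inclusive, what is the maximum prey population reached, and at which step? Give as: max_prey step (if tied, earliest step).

Answer: 50 2

Derivation:
Step 1: prey: 32+16-6=42; pred: 10+9-3=16
Step 2: prey: 42+21-13=50; pred: 16+20-4=32
Step 3: prey: 50+25-32=43; pred: 32+48-9=71
Step 4: prey: 43+21-61=3; pred: 71+91-21=141
Step 5: prey: 3+1-8=0; pred: 141+12-42=111
Step 6: prey: 0+0-0=0; pred: 111+0-33=78
Step 7: prey: 0+0-0=0; pred: 78+0-23=55
Step 8: prey: 0+0-0=0; pred: 55+0-16=39
Max prey = 50 at step 2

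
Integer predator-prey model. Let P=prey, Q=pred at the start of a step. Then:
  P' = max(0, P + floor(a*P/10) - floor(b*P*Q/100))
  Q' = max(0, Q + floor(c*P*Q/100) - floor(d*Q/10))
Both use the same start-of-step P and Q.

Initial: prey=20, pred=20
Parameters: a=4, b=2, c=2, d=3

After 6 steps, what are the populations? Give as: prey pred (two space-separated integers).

Answer: 11 29

Derivation:
Step 1: prey: 20+8-8=20; pred: 20+8-6=22
Step 2: prey: 20+8-8=20; pred: 22+8-6=24
Step 3: prey: 20+8-9=19; pred: 24+9-7=26
Step 4: prey: 19+7-9=17; pred: 26+9-7=28
Step 5: prey: 17+6-9=14; pred: 28+9-8=29
Step 6: prey: 14+5-8=11; pred: 29+8-8=29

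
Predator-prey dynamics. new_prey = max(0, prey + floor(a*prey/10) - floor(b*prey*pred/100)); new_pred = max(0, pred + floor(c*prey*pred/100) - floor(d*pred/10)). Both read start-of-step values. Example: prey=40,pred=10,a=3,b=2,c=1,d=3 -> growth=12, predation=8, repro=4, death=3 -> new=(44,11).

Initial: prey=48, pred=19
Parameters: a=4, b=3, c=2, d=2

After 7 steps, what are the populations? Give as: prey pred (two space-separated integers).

Step 1: prey: 48+19-27=40; pred: 19+18-3=34
Step 2: prey: 40+16-40=16; pred: 34+27-6=55
Step 3: prey: 16+6-26=0; pred: 55+17-11=61
Step 4: prey: 0+0-0=0; pred: 61+0-12=49
Step 5: prey: 0+0-0=0; pred: 49+0-9=40
Step 6: prey: 0+0-0=0; pred: 40+0-8=32
Step 7: prey: 0+0-0=0; pred: 32+0-6=26

Answer: 0 26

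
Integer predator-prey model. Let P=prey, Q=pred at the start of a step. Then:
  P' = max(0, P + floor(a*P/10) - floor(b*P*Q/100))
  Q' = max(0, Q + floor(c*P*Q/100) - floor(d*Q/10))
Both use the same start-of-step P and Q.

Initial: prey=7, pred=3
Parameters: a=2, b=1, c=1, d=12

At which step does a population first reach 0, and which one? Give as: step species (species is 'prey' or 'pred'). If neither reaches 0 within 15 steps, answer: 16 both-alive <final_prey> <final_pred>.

Answer: 1 pred

Derivation:
Step 1: prey: 7+1-0=8; pred: 3+0-3=0
First extinction: pred at step 1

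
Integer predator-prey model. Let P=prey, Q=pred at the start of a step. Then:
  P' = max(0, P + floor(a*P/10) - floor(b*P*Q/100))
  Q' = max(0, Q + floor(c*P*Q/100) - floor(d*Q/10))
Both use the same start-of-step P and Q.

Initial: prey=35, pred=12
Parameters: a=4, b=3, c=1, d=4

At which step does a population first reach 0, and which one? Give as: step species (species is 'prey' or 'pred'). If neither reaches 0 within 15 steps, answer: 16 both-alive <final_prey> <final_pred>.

Answer: 16 both-alive 44 13

Derivation:
Step 1: prey: 35+14-12=37; pred: 12+4-4=12
Step 2: prey: 37+14-13=38; pred: 12+4-4=12
Step 3: prey: 38+15-13=40; pred: 12+4-4=12
Step 4: prey: 40+16-14=42; pred: 12+4-4=12
Step 5: prey: 42+16-15=43; pred: 12+5-4=13
Step 6: prey: 43+17-16=44; pred: 13+5-5=13
Step 7: prey: 44+17-17=44; pred: 13+5-5=13
Steps 8-15: state stable at prey=44, pred=13 (no change)
No extinction within 15 steps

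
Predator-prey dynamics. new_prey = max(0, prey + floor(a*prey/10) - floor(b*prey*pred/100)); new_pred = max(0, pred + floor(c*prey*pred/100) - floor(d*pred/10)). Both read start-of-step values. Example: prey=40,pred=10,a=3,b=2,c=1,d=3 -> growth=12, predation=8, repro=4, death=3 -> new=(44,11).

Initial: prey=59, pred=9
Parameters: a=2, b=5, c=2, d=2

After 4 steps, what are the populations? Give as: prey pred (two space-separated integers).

Answer: 0 25

Derivation:
Step 1: prey: 59+11-26=44; pred: 9+10-1=18
Step 2: prey: 44+8-39=13; pred: 18+15-3=30
Step 3: prey: 13+2-19=0; pred: 30+7-6=31
Step 4: prey: 0+0-0=0; pred: 31+0-6=25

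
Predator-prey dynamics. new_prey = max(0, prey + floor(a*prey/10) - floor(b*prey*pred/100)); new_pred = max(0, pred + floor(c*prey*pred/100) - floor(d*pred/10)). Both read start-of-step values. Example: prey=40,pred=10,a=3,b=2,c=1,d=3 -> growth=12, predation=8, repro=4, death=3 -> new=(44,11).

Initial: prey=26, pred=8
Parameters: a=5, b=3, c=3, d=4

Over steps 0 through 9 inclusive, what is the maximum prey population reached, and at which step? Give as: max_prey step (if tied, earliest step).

Step 1: prey: 26+13-6=33; pred: 8+6-3=11
Step 2: prey: 33+16-10=39; pred: 11+10-4=17
Step 3: prey: 39+19-19=39; pred: 17+19-6=30
Step 4: prey: 39+19-35=23; pred: 30+35-12=53
Step 5: prey: 23+11-36=0; pred: 53+36-21=68
Step 6: prey: 0+0-0=0; pred: 68+0-27=41
Step 7: prey: 0+0-0=0; pred: 41+0-16=25
Step 8: prey: 0+0-0=0; pred: 25+0-10=15
Step 9: prey: 0+0-0=0; pred: 15+0-6=9
Max prey = 39 at step 2

Answer: 39 2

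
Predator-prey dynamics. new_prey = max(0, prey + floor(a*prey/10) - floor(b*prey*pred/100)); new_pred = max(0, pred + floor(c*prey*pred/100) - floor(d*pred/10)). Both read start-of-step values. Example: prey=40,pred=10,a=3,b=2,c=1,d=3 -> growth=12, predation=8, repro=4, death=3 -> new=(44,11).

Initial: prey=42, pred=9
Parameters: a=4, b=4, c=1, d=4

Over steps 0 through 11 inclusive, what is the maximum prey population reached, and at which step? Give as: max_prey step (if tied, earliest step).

Step 1: prey: 42+16-15=43; pred: 9+3-3=9
Step 2: prey: 43+17-15=45; pred: 9+3-3=9
Step 3: prey: 45+18-16=47; pred: 9+4-3=10
Step 4: prey: 47+18-18=47; pred: 10+4-4=10
Step 5: prey: 47+18-18=47; pred: 10+4-4=10
Step 6: prey: 47+18-18=47; pred: 10+4-4=10
Step 7: prey: 47+18-18=47; pred: 10+4-4=10
Step 8: prey: 47+18-18=47; pred: 10+4-4=10
Step 9: prey: 47+18-18=47; pred: 10+4-4=10
Step 10: prey: 47+18-18=47; pred: 10+4-4=10
Step 11: prey: 47+18-18=47; pred: 10+4-4=10
Max prey = 47 at step 3

Answer: 47 3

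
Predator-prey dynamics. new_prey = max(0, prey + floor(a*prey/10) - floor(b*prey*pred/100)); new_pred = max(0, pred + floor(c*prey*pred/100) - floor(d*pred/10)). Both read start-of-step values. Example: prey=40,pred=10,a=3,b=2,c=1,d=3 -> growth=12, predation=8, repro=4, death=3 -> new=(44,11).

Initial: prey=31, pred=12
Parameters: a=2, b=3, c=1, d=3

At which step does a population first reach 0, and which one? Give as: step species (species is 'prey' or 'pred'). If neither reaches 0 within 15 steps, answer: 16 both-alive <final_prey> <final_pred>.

Step 1: prey: 31+6-11=26; pred: 12+3-3=12
Step 2: prey: 26+5-9=22; pred: 12+3-3=12
Step 3: prey: 22+4-7=19; pred: 12+2-3=11
Step 4: prey: 19+3-6=16; pred: 11+2-3=10
Step 5: prey: 16+3-4=15; pred: 10+1-3=8
Step 6: prey: 15+3-3=15; pred: 8+1-2=7
Step 7: prey: 15+3-3=15; pred: 7+1-2=6
Step 8: prey: 15+3-2=16; pred: 6+0-1=5
Step 9: prey: 16+3-2=17; pred: 5+0-1=4
Step 10: prey: 17+3-2=18; pred: 4+0-1=3
Step 11: prey: 18+3-1=20; pred: 3+0-0=3
Step 12: prey: 20+4-1=23; pred: 3+0-0=3
Step 13: prey: 23+4-2=25; pred: 3+0-0=3
Step 14: prey: 25+5-2=28; pred: 3+0-0=3
Step 15: prey: 28+5-2=31; pred: 3+0-0=3
No extinction within 15 steps

Answer: 16 both-alive 31 3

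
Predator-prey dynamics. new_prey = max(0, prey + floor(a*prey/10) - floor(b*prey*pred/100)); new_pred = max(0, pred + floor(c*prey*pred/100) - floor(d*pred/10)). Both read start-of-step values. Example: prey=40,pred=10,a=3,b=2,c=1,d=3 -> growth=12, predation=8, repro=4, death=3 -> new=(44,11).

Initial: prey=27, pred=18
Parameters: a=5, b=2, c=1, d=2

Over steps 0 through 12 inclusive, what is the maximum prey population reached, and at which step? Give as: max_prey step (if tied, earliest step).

Step 1: prey: 27+13-9=31; pred: 18+4-3=19
Step 2: prey: 31+15-11=35; pred: 19+5-3=21
Step 3: prey: 35+17-14=38; pred: 21+7-4=24
Step 4: prey: 38+19-18=39; pred: 24+9-4=29
Step 5: prey: 39+19-22=36; pred: 29+11-5=35
Step 6: prey: 36+18-25=29; pred: 35+12-7=40
Step 7: prey: 29+14-23=20; pred: 40+11-8=43
Step 8: prey: 20+10-17=13; pred: 43+8-8=43
Step 9: prey: 13+6-11=8; pred: 43+5-8=40
Step 10: prey: 8+4-6=6; pred: 40+3-8=35
Step 11: prey: 6+3-4=5; pred: 35+2-7=30
Step 12: prey: 5+2-3=4; pred: 30+1-6=25
Max prey = 39 at step 4

Answer: 39 4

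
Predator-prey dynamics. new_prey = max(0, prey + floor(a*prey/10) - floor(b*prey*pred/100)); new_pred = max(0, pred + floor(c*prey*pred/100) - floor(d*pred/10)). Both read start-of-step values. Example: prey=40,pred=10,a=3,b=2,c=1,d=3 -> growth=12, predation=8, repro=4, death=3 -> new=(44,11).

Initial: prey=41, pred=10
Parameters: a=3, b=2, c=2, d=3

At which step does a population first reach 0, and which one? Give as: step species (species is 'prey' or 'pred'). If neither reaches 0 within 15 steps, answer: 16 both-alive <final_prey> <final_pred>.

Answer: 16 both-alive 1 3

Derivation:
Step 1: prey: 41+12-8=45; pred: 10+8-3=15
Step 2: prey: 45+13-13=45; pred: 15+13-4=24
Step 3: prey: 45+13-21=37; pred: 24+21-7=38
Step 4: prey: 37+11-28=20; pred: 38+28-11=55
Step 5: prey: 20+6-22=4; pred: 55+22-16=61
Step 6: prey: 4+1-4=1; pred: 61+4-18=47
Step 7: prey: 1+0-0=1; pred: 47+0-14=33
Step 8: prey: 1+0-0=1; pred: 33+0-9=24
Step 9: prey: 1+0-0=1; pred: 24+0-7=17
Step 10: prey: 1+0-0=1; pred: 17+0-5=12
Step 11: prey: 1+0-0=1; pred: 12+0-3=9
Step 12: prey: 1+0-0=1; pred: 9+0-2=7
Step 13: prey: 1+0-0=1; pred: 7+0-2=5
Step 14: prey: 1+0-0=1; pred: 5+0-1=4
Step 15: prey: 1+0-0=1; pred: 4+0-1=3
No extinction within 15 steps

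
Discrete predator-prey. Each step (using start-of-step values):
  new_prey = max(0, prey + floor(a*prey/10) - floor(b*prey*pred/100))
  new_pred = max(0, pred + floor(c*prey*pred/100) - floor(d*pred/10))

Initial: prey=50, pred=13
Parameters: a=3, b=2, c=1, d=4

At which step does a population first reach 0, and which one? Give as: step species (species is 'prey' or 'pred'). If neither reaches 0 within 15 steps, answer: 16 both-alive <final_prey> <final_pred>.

Answer: 16 both-alive 36 7

Derivation:
Step 1: prey: 50+15-13=52; pred: 13+6-5=14
Step 2: prey: 52+15-14=53; pred: 14+7-5=16
Step 3: prey: 53+15-16=52; pred: 16+8-6=18
Step 4: prey: 52+15-18=49; pred: 18+9-7=20
Step 5: prey: 49+14-19=44; pred: 20+9-8=21
Step 6: prey: 44+13-18=39; pred: 21+9-8=22
Step 7: prey: 39+11-17=33; pred: 22+8-8=22
Step 8: prey: 33+9-14=28; pred: 22+7-8=21
Step 9: prey: 28+8-11=25; pred: 21+5-8=18
Step 10: prey: 25+7-9=23; pred: 18+4-7=15
Step 11: prey: 23+6-6=23; pred: 15+3-6=12
Step 12: prey: 23+6-5=24; pred: 12+2-4=10
Step 13: prey: 24+7-4=27; pred: 10+2-4=8
Step 14: prey: 27+8-4=31; pred: 8+2-3=7
Step 15: prey: 31+9-4=36; pred: 7+2-2=7
No extinction within 15 steps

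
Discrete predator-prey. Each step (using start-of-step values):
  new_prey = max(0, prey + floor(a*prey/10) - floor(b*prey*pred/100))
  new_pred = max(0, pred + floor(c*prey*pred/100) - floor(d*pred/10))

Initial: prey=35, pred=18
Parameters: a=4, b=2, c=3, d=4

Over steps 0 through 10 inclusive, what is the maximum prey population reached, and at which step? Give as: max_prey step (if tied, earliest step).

Answer: 37 1

Derivation:
Step 1: prey: 35+14-12=37; pred: 18+18-7=29
Step 2: prey: 37+14-21=30; pred: 29+32-11=50
Step 3: prey: 30+12-30=12; pred: 50+45-20=75
Step 4: prey: 12+4-18=0; pred: 75+27-30=72
Step 5: prey: 0+0-0=0; pred: 72+0-28=44
Step 6: prey: 0+0-0=0; pred: 44+0-17=27
Step 7: prey: 0+0-0=0; pred: 27+0-10=17
Step 8: prey: 0+0-0=0; pred: 17+0-6=11
Step 9: prey: 0+0-0=0; pred: 11+0-4=7
Step 10: prey: 0+0-0=0; pred: 7+0-2=5
Max prey = 37 at step 1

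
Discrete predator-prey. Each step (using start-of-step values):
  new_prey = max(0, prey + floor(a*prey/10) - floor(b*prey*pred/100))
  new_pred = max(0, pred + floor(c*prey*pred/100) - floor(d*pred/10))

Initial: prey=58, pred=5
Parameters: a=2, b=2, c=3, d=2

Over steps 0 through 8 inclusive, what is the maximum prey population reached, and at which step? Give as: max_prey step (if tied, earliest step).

Answer: 64 1

Derivation:
Step 1: prey: 58+11-5=64; pred: 5+8-1=12
Step 2: prey: 64+12-15=61; pred: 12+23-2=33
Step 3: prey: 61+12-40=33; pred: 33+60-6=87
Step 4: prey: 33+6-57=0; pred: 87+86-17=156
Step 5: prey: 0+0-0=0; pred: 156+0-31=125
Step 6: prey: 0+0-0=0; pred: 125+0-25=100
Step 7: prey: 0+0-0=0; pred: 100+0-20=80
Step 8: prey: 0+0-0=0; pred: 80+0-16=64
Max prey = 64 at step 1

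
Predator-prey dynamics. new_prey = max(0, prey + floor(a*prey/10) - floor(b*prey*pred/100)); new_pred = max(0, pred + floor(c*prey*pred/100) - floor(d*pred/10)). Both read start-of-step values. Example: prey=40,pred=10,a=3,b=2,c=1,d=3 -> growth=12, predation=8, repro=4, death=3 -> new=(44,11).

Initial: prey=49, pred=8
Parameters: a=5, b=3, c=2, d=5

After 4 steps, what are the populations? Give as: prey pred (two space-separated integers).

Step 1: prey: 49+24-11=62; pred: 8+7-4=11
Step 2: prey: 62+31-20=73; pred: 11+13-5=19
Step 3: prey: 73+36-41=68; pred: 19+27-9=37
Step 4: prey: 68+34-75=27; pred: 37+50-18=69

Answer: 27 69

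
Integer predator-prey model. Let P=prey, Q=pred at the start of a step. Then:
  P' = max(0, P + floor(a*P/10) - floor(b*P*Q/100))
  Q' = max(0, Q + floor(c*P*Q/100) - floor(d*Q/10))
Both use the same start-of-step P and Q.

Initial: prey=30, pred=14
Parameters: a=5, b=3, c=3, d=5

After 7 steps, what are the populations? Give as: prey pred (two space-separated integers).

Answer: 3 8

Derivation:
Step 1: prey: 30+15-12=33; pred: 14+12-7=19
Step 2: prey: 33+16-18=31; pred: 19+18-9=28
Step 3: prey: 31+15-26=20; pred: 28+26-14=40
Step 4: prey: 20+10-24=6; pred: 40+24-20=44
Step 5: prey: 6+3-7=2; pred: 44+7-22=29
Step 6: prey: 2+1-1=2; pred: 29+1-14=16
Step 7: prey: 2+1-0=3; pred: 16+0-8=8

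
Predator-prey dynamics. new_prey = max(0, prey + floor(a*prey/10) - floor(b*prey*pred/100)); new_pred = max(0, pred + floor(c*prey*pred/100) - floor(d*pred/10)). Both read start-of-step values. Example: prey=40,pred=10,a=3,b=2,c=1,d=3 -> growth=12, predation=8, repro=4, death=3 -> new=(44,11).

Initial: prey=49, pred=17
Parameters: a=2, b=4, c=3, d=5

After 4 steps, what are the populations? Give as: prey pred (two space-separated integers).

Step 1: prey: 49+9-33=25; pred: 17+24-8=33
Step 2: prey: 25+5-33=0; pred: 33+24-16=41
Step 3: prey: 0+0-0=0; pred: 41+0-20=21
Step 4: prey: 0+0-0=0; pred: 21+0-10=11

Answer: 0 11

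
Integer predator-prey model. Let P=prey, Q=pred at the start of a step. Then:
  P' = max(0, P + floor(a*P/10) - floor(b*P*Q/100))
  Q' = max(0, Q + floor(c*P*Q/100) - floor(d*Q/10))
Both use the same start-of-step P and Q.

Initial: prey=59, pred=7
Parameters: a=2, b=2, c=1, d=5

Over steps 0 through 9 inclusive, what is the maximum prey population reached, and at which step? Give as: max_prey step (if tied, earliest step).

Step 1: prey: 59+11-8=62; pred: 7+4-3=8
Step 2: prey: 62+12-9=65; pred: 8+4-4=8
Step 3: prey: 65+13-10=68; pred: 8+5-4=9
Step 4: prey: 68+13-12=69; pred: 9+6-4=11
Step 5: prey: 69+13-15=67; pred: 11+7-5=13
Step 6: prey: 67+13-17=63; pred: 13+8-6=15
Step 7: prey: 63+12-18=57; pred: 15+9-7=17
Step 8: prey: 57+11-19=49; pred: 17+9-8=18
Step 9: prey: 49+9-17=41; pred: 18+8-9=17
Max prey = 69 at step 4

Answer: 69 4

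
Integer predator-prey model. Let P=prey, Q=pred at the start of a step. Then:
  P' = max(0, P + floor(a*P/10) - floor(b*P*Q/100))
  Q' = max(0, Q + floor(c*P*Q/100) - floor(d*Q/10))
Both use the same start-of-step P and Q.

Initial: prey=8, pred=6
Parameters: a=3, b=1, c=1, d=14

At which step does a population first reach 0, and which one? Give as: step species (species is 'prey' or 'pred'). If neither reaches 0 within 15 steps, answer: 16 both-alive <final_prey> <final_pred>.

Step 1: prey: 8+2-0=10; pred: 6+0-8=0
First extinction: pred at step 1

Answer: 1 pred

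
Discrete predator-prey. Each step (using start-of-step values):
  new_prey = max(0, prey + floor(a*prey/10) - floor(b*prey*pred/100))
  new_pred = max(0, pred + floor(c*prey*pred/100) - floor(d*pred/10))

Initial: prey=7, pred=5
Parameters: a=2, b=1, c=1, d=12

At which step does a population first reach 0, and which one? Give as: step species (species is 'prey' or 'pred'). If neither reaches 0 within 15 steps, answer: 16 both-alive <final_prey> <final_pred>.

Answer: 1 pred

Derivation:
Step 1: prey: 7+1-0=8; pred: 5+0-6=0
First extinction: pred at step 1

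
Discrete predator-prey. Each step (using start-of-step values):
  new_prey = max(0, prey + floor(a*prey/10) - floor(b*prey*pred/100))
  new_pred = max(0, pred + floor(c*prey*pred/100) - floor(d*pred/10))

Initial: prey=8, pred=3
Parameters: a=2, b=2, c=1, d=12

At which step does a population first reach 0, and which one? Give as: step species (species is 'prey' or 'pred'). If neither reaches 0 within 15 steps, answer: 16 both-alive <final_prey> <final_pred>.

Step 1: prey: 8+1-0=9; pred: 3+0-3=0
First extinction: pred at step 1

Answer: 1 pred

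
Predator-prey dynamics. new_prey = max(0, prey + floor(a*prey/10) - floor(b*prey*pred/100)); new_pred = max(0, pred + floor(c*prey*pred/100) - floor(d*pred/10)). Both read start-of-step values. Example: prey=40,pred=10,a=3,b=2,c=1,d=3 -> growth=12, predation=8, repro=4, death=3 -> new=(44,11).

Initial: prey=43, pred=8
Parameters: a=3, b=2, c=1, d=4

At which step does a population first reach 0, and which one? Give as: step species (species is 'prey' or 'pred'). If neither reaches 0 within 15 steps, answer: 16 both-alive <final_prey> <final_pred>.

Step 1: prey: 43+12-6=49; pred: 8+3-3=8
Step 2: prey: 49+14-7=56; pred: 8+3-3=8
Step 3: prey: 56+16-8=64; pred: 8+4-3=9
Step 4: prey: 64+19-11=72; pred: 9+5-3=11
Step 5: prey: 72+21-15=78; pred: 11+7-4=14
Step 6: prey: 78+23-21=80; pred: 14+10-5=19
Step 7: prey: 80+24-30=74; pred: 19+15-7=27
Step 8: prey: 74+22-39=57; pred: 27+19-10=36
Step 9: prey: 57+17-41=33; pred: 36+20-14=42
Step 10: prey: 33+9-27=15; pred: 42+13-16=39
Step 11: prey: 15+4-11=8; pred: 39+5-15=29
Step 12: prey: 8+2-4=6; pred: 29+2-11=20
Step 13: prey: 6+1-2=5; pred: 20+1-8=13
Step 14: prey: 5+1-1=5; pred: 13+0-5=8
Step 15: prey: 5+1-0=6; pred: 8+0-3=5
No extinction within 15 steps

Answer: 16 both-alive 6 5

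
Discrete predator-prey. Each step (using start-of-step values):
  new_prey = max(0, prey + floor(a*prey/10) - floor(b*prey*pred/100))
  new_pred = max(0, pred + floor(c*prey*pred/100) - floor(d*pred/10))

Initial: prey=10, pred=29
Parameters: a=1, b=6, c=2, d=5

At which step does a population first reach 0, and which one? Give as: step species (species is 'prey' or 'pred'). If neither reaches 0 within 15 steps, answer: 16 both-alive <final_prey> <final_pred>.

Step 1: prey: 10+1-17=0; pred: 29+5-14=20
First extinction: prey at step 1

Answer: 1 prey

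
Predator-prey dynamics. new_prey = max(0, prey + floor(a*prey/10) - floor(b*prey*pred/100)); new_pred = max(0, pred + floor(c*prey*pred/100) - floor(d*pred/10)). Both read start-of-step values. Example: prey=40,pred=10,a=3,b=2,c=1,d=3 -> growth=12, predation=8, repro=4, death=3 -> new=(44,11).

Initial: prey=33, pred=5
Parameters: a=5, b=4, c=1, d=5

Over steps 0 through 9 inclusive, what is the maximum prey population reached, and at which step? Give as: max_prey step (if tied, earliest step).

Answer: 194 7

Derivation:
Step 1: prey: 33+16-6=43; pred: 5+1-2=4
Step 2: prey: 43+21-6=58; pred: 4+1-2=3
Step 3: prey: 58+29-6=81; pred: 3+1-1=3
Step 4: prey: 81+40-9=112; pred: 3+2-1=4
Step 5: prey: 112+56-17=151; pred: 4+4-2=6
Step 6: prey: 151+75-36=190; pred: 6+9-3=12
Step 7: prey: 190+95-91=194; pred: 12+22-6=28
Step 8: prey: 194+97-217=74; pred: 28+54-14=68
Step 9: prey: 74+37-201=0; pred: 68+50-34=84
Max prey = 194 at step 7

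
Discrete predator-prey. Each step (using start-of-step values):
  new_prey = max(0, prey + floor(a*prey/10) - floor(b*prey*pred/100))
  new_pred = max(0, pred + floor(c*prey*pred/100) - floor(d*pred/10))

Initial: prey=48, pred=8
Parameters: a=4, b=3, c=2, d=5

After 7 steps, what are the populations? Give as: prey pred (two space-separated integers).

Answer: 0 12

Derivation:
Step 1: prey: 48+19-11=56; pred: 8+7-4=11
Step 2: prey: 56+22-18=60; pred: 11+12-5=18
Step 3: prey: 60+24-32=52; pred: 18+21-9=30
Step 4: prey: 52+20-46=26; pred: 30+31-15=46
Step 5: prey: 26+10-35=1; pred: 46+23-23=46
Step 6: prey: 1+0-1=0; pred: 46+0-23=23
Step 7: prey: 0+0-0=0; pred: 23+0-11=12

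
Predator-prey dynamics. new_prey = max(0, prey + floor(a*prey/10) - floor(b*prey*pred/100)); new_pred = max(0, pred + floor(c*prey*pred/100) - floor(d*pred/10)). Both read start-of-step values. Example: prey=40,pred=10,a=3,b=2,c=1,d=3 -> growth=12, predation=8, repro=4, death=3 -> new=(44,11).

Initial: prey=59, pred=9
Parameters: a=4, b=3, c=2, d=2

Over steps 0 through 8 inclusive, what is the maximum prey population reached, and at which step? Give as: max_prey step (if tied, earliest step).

Answer: 67 1

Derivation:
Step 1: prey: 59+23-15=67; pred: 9+10-1=18
Step 2: prey: 67+26-36=57; pred: 18+24-3=39
Step 3: prey: 57+22-66=13; pred: 39+44-7=76
Step 4: prey: 13+5-29=0; pred: 76+19-15=80
Step 5: prey: 0+0-0=0; pred: 80+0-16=64
Step 6: prey: 0+0-0=0; pred: 64+0-12=52
Step 7: prey: 0+0-0=0; pred: 52+0-10=42
Step 8: prey: 0+0-0=0; pred: 42+0-8=34
Max prey = 67 at step 1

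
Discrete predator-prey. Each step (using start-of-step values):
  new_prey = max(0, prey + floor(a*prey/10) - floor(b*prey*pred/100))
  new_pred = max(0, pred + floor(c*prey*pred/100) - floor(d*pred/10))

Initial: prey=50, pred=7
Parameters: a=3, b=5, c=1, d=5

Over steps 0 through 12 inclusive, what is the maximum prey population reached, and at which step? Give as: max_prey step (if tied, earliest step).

Step 1: prey: 50+15-17=48; pred: 7+3-3=7
Step 2: prey: 48+14-16=46; pred: 7+3-3=7
Step 3: prey: 46+13-16=43; pred: 7+3-3=7
Step 4: prey: 43+12-15=40; pred: 7+3-3=7
Step 5: prey: 40+12-14=38; pred: 7+2-3=6
Step 6: prey: 38+11-11=38; pred: 6+2-3=5
Step 7: prey: 38+11-9=40; pred: 5+1-2=4
Step 8: prey: 40+12-8=44; pred: 4+1-2=3
Step 9: prey: 44+13-6=51; pred: 3+1-1=3
Step 10: prey: 51+15-7=59; pred: 3+1-1=3
Step 11: prey: 59+17-8=68; pred: 3+1-1=3
Step 12: prey: 68+20-10=78; pred: 3+2-1=4
Max prey = 78 at step 12

Answer: 78 12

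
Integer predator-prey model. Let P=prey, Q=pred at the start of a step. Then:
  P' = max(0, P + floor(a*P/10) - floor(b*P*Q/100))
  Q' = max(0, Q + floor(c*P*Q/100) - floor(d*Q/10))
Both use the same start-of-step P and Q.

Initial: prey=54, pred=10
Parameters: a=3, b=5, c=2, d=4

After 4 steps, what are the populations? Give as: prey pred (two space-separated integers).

Step 1: prey: 54+16-27=43; pred: 10+10-4=16
Step 2: prey: 43+12-34=21; pred: 16+13-6=23
Step 3: prey: 21+6-24=3; pred: 23+9-9=23
Step 4: prey: 3+0-3=0; pred: 23+1-9=15

Answer: 0 15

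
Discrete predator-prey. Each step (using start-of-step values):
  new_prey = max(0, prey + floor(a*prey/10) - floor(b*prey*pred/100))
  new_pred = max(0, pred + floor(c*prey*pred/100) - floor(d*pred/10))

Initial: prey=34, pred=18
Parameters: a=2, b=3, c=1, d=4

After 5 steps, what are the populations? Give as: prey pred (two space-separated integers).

Answer: 11 5

Derivation:
Step 1: prey: 34+6-18=22; pred: 18+6-7=17
Step 2: prey: 22+4-11=15; pred: 17+3-6=14
Step 3: prey: 15+3-6=12; pred: 14+2-5=11
Step 4: prey: 12+2-3=11; pred: 11+1-4=8
Step 5: prey: 11+2-2=11; pred: 8+0-3=5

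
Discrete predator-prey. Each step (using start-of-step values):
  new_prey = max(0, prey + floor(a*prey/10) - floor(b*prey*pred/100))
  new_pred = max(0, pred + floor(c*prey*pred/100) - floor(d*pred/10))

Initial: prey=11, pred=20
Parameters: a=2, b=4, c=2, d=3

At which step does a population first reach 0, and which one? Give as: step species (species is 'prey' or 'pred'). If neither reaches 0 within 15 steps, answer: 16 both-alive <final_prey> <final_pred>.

Answer: 16 both-alive 2 3

Derivation:
Step 1: prey: 11+2-8=5; pred: 20+4-6=18
Step 2: prey: 5+1-3=3; pred: 18+1-5=14
Step 3: prey: 3+0-1=2; pred: 14+0-4=10
Step 4: prey: 2+0-0=2; pred: 10+0-3=7
Step 5: prey: 2+0-0=2; pred: 7+0-2=5
Step 6: prey: 2+0-0=2; pred: 5+0-1=4
Step 7: prey: 2+0-0=2; pred: 4+0-1=3
Step 8: prey: 2+0-0=2; pred: 3+0-0=3
Steps 9-15: state stable at prey=2, pred=3 (no change)
No extinction within 15 steps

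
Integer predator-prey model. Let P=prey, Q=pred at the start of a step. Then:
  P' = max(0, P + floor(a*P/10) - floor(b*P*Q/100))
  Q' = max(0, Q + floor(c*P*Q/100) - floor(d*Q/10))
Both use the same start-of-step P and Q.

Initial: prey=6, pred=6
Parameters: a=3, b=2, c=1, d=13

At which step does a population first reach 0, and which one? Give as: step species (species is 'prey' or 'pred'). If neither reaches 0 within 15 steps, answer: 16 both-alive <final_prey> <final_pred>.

Step 1: prey: 6+1-0=7; pred: 6+0-7=0
First extinction: pred at step 1

Answer: 1 pred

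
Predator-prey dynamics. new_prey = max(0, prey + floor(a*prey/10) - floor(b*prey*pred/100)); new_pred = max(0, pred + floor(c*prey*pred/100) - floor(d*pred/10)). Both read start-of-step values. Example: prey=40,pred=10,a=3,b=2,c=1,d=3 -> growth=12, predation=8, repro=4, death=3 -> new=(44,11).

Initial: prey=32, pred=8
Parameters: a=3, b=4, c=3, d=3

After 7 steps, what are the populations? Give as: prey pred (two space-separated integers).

Step 1: prey: 32+9-10=31; pred: 8+7-2=13
Step 2: prey: 31+9-16=24; pred: 13+12-3=22
Step 3: prey: 24+7-21=10; pred: 22+15-6=31
Step 4: prey: 10+3-12=1; pred: 31+9-9=31
Step 5: prey: 1+0-1=0; pred: 31+0-9=22
Step 6: prey: 0+0-0=0; pred: 22+0-6=16
Step 7: prey: 0+0-0=0; pred: 16+0-4=12

Answer: 0 12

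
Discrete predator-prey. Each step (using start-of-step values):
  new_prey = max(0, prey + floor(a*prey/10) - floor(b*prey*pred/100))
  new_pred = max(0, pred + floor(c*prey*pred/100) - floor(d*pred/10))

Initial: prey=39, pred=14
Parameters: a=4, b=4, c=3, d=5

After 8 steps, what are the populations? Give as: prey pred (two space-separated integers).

Step 1: prey: 39+15-21=33; pred: 14+16-7=23
Step 2: prey: 33+13-30=16; pred: 23+22-11=34
Step 3: prey: 16+6-21=1; pred: 34+16-17=33
Step 4: prey: 1+0-1=0; pred: 33+0-16=17
Step 5: prey: 0+0-0=0; pred: 17+0-8=9
Step 6: prey: 0+0-0=0; pred: 9+0-4=5
Step 7: prey: 0+0-0=0; pred: 5+0-2=3
Step 8: prey: 0+0-0=0; pred: 3+0-1=2

Answer: 0 2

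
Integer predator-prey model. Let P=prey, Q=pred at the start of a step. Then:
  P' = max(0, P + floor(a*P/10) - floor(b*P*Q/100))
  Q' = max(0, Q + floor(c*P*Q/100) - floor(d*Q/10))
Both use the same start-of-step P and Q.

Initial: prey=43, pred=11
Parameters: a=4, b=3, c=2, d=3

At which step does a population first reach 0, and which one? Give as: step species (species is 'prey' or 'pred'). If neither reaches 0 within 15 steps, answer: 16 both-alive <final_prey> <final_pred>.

Step 1: prey: 43+17-14=46; pred: 11+9-3=17
Step 2: prey: 46+18-23=41; pred: 17+15-5=27
Step 3: prey: 41+16-33=24; pred: 27+22-8=41
Step 4: prey: 24+9-29=4; pred: 41+19-12=48
Step 5: prey: 4+1-5=0; pred: 48+3-14=37
First extinction: prey at step 5

Answer: 5 prey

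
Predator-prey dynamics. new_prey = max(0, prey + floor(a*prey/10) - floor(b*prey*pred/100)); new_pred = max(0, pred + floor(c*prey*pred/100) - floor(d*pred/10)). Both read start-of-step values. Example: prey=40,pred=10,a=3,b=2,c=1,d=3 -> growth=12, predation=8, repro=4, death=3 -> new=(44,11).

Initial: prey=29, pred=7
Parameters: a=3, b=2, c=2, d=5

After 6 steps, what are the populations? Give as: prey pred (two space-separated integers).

Answer: 40 29

Derivation:
Step 1: prey: 29+8-4=33; pred: 7+4-3=8
Step 2: prey: 33+9-5=37; pred: 8+5-4=9
Step 3: prey: 37+11-6=42; pred: 9+6-4=11
Step 4: prey: 42+12-9=45; pred: 11+9-5=15
Step 5: prey: 45+13-13=45; pred: 15+13-7=21
Step 6: prey: 45+13-18=40; pred: 21+18-10=29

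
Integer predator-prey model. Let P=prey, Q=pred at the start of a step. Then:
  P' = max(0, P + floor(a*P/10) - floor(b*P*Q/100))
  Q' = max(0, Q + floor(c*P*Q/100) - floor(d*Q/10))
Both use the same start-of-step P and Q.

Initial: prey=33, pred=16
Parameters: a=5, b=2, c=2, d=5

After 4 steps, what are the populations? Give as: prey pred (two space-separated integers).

Answer: 40 45

Derivation:
Step 1: prey: 33+16-10=39; pred: 16+10-8=18
Step 2: prey: 39+19-14=44; pred: 18+14-9=23
Step 3: prey: 44+22-20=46; pred: 23+20-11=32
Step 4: prey: 46+23-29=40; pred: 32+29-16=45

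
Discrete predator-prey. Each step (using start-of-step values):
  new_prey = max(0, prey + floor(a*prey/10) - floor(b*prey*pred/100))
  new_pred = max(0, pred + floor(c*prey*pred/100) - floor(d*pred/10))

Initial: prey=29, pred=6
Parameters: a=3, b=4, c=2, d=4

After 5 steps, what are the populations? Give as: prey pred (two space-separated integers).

Step 1: prey: 29+8-6=31; pred: 6+3-2=7
Step 2: prey: 31+9-8=32; pred: 7+4-2=9
Step 3: prey: 32+9-11=30; pred: 9+5-3=11
Step 4: prey: 30+9-13=26; pred: 11+6-4=13
Step 5: prey: 26+7-13=20; pred: 13+6-5=14

Answer: 20 14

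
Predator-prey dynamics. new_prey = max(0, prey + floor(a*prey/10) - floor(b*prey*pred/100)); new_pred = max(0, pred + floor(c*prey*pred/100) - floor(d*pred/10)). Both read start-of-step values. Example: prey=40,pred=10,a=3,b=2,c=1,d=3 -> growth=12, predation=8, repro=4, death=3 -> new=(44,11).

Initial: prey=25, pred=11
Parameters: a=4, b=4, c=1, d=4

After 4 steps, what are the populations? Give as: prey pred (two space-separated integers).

Answer: 30 6

Derivation:
Step 1: prey: 25+10-11=24; pred: 11+2-4=9
Step 2: prey: 24+9-8=25; pred: 9+2-3=8
Step 3: prey: 25+10-8=27; pred: 8+2-3=7
Step 4: prey: 27+10-7=30; pred: 7+1-2=6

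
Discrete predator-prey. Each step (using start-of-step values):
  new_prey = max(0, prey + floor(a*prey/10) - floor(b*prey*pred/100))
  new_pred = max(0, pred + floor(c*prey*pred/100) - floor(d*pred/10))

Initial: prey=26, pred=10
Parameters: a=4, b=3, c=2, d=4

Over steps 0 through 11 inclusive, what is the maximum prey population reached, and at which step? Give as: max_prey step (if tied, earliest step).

Step 1: prey: 26+10-7=29; pred: 10+5-4=11
Step 2: prey: 29+11-9=31; pred: 11+6-4=13
Step 3: prey: 31+12-12=31; pred: 13+8-5=16
Step 4: prey: 31+12-14=29; pred: 16+9-6=19
Step 5: prey: 29+11-16=24; pred: 19+11-7=23
Step 6: prey: 24+9-16=17; pred: 23+11-9=25
Step 7: prey: 17+6-12=11; pred: 25+8-10=23
Step 8: prey: 11+4-7=8; pred: 23+5-9=19
Step 9: prey: 8+3-4=7; pred: 19+3-7=15
Step 10: prey: 7+2-3=6; pred: 15+2-6=11
Step 11: prey: 6+2-1=7; pred: 11+1-4=8
Max prey = 31 at step 2

Answer: 31 2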